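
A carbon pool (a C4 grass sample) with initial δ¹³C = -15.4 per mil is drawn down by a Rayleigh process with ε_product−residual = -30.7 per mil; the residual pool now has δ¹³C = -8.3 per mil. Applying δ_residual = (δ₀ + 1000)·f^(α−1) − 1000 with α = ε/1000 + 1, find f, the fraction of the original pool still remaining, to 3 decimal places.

α − 1 = ε/1000 = -0.0307
(δ_res + 1000)/(δ₀ + 1000) = (-8.3 + 1000)/(-15.4 + 1000) = 991.7/984.6 = 1.007211
f = 1.007211^(1/-0.0307) = exp(ln(1.007211)/-0.0307) = exp(0.00719/-0.0307)
f = exp(-0.2340) = 0.7913

0.791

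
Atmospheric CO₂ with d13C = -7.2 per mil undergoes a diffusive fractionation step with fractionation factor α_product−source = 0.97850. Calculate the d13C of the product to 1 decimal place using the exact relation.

-28.5 per mil

δ_product = (δ_source + 1000)·α − 1000
δ_product = (-7.2 + 1000) × 0.97850 − 1000
δ_product = 971.455 − 1000 = -28.55 per mil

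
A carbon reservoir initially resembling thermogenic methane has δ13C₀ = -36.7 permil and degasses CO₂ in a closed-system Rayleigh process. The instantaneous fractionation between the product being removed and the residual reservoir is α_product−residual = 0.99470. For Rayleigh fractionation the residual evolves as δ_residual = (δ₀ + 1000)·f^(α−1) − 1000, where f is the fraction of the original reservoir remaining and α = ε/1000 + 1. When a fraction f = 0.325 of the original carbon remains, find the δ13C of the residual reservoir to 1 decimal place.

Rayleigh residual: δ_res = (δ₀ + 1000)·f^(α−1) − 1000
α − 1 = -0.00530
f^(α−1) = 0.325^(-0.00530) = 1.005975
δ_res = (-36.7 + 1000) × 1.005975 − 1000 = 969.055 − 1000 = -30.94 permil

-30.9 permil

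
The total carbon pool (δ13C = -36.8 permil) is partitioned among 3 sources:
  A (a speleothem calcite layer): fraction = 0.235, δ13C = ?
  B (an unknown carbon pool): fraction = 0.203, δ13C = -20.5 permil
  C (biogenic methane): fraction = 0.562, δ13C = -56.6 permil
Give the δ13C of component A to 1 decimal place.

-3.5 permil

Isotope mass balance: δ_bulk = Σ fᵢ·δᵢ.
-36.8 = 0.235×δ_A + 0.203×(-20.5) + 0.562×(-56.6)
0.235·δ_A = -36.8 − (-35.971) = -0.829
δ_A = -0.829 / 0.235 = -3.53 permil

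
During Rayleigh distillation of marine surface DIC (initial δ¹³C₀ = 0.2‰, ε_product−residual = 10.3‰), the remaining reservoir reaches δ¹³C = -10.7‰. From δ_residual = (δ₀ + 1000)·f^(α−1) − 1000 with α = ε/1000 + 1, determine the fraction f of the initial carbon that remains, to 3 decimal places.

α − 1 = ε/1000 = 0.0103
(δ_res + 1000)/(δ₀ + 1000) = (-10.7 + 1000)/(0.2 + 1000) = 989.3/1000.2 = 0.989102
f = 0.989102^(1/0.0103) = exp(ln(0.989102)/0.0103) = exp(-0.01096/0.0103)
f = exp(-1.0638) = 0.3451

0.345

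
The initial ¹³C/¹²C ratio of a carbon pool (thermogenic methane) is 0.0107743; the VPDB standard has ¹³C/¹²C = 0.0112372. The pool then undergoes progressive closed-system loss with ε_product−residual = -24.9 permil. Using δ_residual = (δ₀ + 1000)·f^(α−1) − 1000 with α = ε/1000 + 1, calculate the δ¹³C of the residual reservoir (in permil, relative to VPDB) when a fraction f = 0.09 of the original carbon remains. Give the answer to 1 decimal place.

18.1 permil

δ₀ = (0.0107743/0.0112372 − 1)×1000 = (0.958806 − 1)×1000 = -41.194 permil
α − 1 = ε/1000 = -0.0249
f^(α−1) = 0.09^(-0.0249) = 1.061792
δ_res = (-41.194 + 1000) × 1.061792 − 1000 = 1018.053 − 1000 = 18.05 permil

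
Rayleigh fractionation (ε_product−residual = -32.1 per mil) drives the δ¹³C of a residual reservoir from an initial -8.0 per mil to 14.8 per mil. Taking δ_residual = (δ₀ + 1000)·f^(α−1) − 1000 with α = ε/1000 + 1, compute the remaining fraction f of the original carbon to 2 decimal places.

α − 1 = ε/1000 = -0.0321
(δ_res + 1000)/(δ₀ + 1000) = (14.8 + 1000)/(-8.0 + 1000) = 1014.8/992.0 = 1.022984
f = 1.022984^(1/-0.0321) = exp(ln(1.022984)/-0.0321) = exp(0.02272/-0.0321)
f = exp(-0.7079) = 0.4927

0.49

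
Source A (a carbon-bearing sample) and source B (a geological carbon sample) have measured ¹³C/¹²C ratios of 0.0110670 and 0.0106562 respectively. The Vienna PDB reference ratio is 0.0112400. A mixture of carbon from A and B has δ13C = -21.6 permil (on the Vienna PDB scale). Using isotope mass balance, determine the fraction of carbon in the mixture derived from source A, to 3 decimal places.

0.830

δ_A = (0.0110670/0.0112400 − 1)×1000 = (0.984609 − 1)×1000 = -15.391 permil
δ_B = (0.0106562/0.0112400 − 1)×1000 = (0.948060 − 1)×1000 = -51.940 permil
f_A = (δ_mix − δ_B)/(δ_A − δ_B) = (-21.6 − (-51.940))/(-15.391 − (-51.940))
f_A = 30.340 / 36.548 = 0.8301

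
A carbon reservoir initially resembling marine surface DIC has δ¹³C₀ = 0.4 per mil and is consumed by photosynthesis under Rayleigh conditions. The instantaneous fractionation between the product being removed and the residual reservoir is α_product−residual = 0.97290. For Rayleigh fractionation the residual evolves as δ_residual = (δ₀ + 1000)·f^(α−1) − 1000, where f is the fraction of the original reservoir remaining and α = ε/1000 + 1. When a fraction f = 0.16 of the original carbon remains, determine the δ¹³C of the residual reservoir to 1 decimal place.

Rayleigh residual: δ_res = (δ₀ + 1000)·f^(α−1) − 1000
α − 1 = -0.02710
f^(α−1) = 0.16^(-0.02710) = 1.050917
δ_res = (0.4 + 1000) × 1.050917 − 1000 = 1051.337 − 1000 = 51.34 per mil

51.3 per mil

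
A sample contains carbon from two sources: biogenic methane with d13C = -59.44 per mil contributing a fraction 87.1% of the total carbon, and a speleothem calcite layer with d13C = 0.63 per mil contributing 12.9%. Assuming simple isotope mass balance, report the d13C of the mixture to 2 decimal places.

δ_mix = f_A·δ_A + f_B·δ_B
δ_mix = 0.871 × (-59.44) + 0.129 × (0.63)
δ_mix = -51.772 + 0.081 = -51.691 per mil

-51.69 per mil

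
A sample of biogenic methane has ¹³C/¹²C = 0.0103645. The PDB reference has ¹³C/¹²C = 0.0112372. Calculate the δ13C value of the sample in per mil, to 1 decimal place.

δ13C = (R_sample / R_standard − 1) × 1000
R_sample / R_standard = 0.0103645 / 0.0112372 = 0.922338
δ13C = (0.922338 − 1) × 1000 = -77.66 per mil

-77.7 per mil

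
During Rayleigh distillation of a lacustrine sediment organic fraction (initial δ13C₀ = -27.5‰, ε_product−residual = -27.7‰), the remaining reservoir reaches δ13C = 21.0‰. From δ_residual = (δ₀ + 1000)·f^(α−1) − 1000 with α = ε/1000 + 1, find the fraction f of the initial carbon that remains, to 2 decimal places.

α − 1 = ε/1000 = -0.0277
(δ_res + 1000)/(δ₀ + 1000) = (21.0 + 1000)/(-27.5 + 1000) = 1021.0/972.5 = 1.049871
f = 1.049871^(1/-0.0277) = exp(ln(1.049871)/-0.0277) = exp(0.04867/-0.0277)
f = exp(-1.7570) = 0.1726

0.17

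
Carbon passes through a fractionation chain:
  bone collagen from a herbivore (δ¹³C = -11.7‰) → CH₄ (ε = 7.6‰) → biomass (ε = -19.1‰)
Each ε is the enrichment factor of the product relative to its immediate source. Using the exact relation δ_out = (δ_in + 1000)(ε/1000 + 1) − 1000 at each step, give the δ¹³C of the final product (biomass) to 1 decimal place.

step 1: δ = (-11.70 + 1000)·(7.6/1000 + 1) − 1000 = -4.19‰
step 2: δ = (-4.19 + 1000)·(-19.1/1000 + 1) − 1000 = -23.21‰

-23.2‰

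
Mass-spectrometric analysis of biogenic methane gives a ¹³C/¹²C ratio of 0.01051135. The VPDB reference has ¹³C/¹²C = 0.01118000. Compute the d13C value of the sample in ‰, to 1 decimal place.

-59.8‰

d13C = (R_sample / R_standard − 1) × 1000
R_sample / R_standard = 0.01051135 / 0.01118000 = 0.940192
d13C = (0.940192 − 1) × 1000 = -59.81‰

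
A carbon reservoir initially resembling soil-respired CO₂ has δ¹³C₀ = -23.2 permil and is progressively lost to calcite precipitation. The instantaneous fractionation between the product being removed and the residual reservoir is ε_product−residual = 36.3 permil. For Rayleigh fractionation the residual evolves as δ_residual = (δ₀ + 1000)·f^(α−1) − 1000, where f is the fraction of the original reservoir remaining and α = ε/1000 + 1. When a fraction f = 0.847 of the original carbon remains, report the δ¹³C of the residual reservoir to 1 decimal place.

-29.1 permil

Rayleigh residual: δ_res = (δ₀ + 1000)·f^(α−1) − 1000
α = ε/1000 + 1 = 1.03630, so α − 1 = 0.03630
f^(α−1) = 0.847^(0.03630) = 0.993990
δ_res = (-23.2 + 1000) × 0.993990 − 1000 = 970.930 − 1000 = -29.07 permil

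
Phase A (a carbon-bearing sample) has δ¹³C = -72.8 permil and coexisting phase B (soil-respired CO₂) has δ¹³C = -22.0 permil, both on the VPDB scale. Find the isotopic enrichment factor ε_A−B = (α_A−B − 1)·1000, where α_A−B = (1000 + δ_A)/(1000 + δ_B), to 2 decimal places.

-51.94 permil

α_A−B = (1000 + -72.8) / (1000 + -22.0) = 927.2 / 978.0 = 0.948057
ε_A−B = (0.948057 − 1) × 1000 = -51.943 permil
(The approximation ε ≈ δ_A − δ_B would give -50.8 permil.)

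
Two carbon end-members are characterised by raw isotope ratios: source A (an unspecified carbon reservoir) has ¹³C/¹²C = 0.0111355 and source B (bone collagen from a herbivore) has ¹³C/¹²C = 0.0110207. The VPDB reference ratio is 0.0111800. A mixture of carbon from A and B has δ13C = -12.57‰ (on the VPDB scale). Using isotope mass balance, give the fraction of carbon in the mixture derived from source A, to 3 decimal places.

δ_A = (0.0111355/0.0111800 − 1)×1000 = (0.996020 − 1)×1000 = -3.980‰
δ_B = (0.0110207/0.0111800 − 1)×1000 = (0.985751 − 1)×1000 = -14.249‰
f_A = (δ_mix − δ_B)/(δ_A − δ_B) = (-12.57 − (-14.249))/(-3.980 − (-14.249))
f_A = 1.679 / 10.268 = 0.1635

0.163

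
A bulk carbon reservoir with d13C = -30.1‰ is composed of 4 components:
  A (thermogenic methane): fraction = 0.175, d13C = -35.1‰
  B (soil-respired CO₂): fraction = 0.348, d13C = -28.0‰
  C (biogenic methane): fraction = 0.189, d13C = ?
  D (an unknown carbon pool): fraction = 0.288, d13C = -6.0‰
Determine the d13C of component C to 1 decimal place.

Isotope mass balance: δ_bulk = Σ fᵢ·δᵢ.
-30.1 = 0.175×(-35.1) + 0.348×(-28.0) + 0.189×δ_C + 0.288×(-6.0)
0.189·δ_C = -30.1 − (-17.614) = -12.486
δ_C = -12.486 / 0.189 = -66.06‰

-66.1‰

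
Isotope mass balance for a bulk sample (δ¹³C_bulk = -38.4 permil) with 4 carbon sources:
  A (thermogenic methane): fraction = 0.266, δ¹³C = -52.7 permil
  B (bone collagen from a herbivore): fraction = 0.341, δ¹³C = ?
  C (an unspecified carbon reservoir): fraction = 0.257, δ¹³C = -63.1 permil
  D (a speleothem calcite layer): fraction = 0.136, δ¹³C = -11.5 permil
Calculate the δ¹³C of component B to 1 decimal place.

Isotope mass balance: δ_bulk = Σ fᵢ·δᵢ.
-38.4 = 0.266×(-52.7) + 0.341×δ_B + 0.257×(-63.1) + 0.136×(-11.5)
0.341·δ_B = -38.4 − (-31.799) = -6.601
δ_B = -6.601 / 0.341 = -19.36 permil

-19.4 permil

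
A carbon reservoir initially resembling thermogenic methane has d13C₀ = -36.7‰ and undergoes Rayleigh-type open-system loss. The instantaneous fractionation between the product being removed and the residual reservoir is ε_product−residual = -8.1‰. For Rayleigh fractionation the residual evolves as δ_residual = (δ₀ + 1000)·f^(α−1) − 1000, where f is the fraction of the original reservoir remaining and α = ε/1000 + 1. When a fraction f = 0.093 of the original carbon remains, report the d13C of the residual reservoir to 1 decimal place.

-18.0‰

Rayleigh residual: δ_res = (δ₀ + 1000)·f^(α−1) − 1000
α = ε/1000 + 1 = 0.99190, so α − 1 = -0.00810
f^(α−1) = 0.093^(-0.00810) = 1.019425
δ_res = (-36.7 + 1000) × 1.019425 − 1000 = 982.012 − 1000 = -17.99‰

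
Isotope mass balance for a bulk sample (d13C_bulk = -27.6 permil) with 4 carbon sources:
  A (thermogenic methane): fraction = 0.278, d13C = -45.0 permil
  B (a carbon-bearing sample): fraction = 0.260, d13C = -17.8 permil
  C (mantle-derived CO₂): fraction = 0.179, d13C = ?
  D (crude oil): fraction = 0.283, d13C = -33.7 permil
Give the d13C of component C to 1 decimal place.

-5.2 permil

Isotope mass balance: δ_bulk = Σ fᵢ·δᵢ.
-27.6 = 0.278×(-45.0) + 0.260×(-17.8) + 0.179×δ_C + 0.283×(-33.7)
0.179·δ_C = -27.6 − (-26.675) = -0.925
δ_C = -0.925 / 0.179 = -5.17 permil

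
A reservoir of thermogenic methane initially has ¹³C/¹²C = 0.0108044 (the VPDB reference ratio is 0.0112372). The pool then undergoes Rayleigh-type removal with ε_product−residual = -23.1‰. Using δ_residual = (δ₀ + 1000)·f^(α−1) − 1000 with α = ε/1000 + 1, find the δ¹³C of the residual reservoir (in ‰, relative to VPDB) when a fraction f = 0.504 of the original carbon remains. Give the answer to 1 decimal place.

-23.2‰

δ₀ = (0.0108044/0.0112372 − 1)×1000 = (0.961485 − 1)×1000 = -38.515‰
α − 1 = ε/1000 = -0.0231
f^(α−1) = 0.504^(-0.0231) = 1.015954
δ_res = (-38.515 + 1000) × 1.015954 − 1000 = 976.824 − 1000 = -23.18‰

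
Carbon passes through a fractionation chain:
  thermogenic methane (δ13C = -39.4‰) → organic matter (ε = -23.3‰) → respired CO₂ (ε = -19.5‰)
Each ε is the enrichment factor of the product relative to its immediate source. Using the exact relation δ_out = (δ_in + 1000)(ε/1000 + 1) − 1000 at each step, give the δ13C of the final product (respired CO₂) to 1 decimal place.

step 1: δ = (-39.40 + 1000)·(-23.3/1000 + 1) − 1000 = -61.78‰
step 2: δ = (-61.78 + 1000)·(-19.5/1000 + 1) − 1000 = -80.08‰

-80.1‰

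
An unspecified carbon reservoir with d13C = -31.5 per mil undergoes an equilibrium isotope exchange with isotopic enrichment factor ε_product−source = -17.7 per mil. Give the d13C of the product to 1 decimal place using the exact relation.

Exactly, δ_product = (δ_source + 1000)·(ε/1000 + 1) − 1000.
δ_product = (-31.5 + 1000) × (-17.7/1000 + 1) − 1000
δ_product = -48.64 per mil

-48.6 per mil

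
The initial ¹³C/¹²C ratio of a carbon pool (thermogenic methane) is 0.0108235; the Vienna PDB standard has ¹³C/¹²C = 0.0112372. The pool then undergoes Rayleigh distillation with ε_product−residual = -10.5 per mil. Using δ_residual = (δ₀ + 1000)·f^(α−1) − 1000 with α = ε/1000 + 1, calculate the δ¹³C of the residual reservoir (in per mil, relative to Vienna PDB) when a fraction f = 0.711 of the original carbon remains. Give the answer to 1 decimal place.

δ₀ = (0.0108235/0.0112372 − 1)×1000 = (0.963185 − 1)×1000 = -36.815 per mil
α − 1 = ε/1000 = -0.0105
f^(α−1) = 0.711^(-0.0105) = 1.003588
δ_res = (-36.815 + 1000) × 1.003588 − 1000 = 966.640 − 1000 = -33.36 per mil

-33.4 per mil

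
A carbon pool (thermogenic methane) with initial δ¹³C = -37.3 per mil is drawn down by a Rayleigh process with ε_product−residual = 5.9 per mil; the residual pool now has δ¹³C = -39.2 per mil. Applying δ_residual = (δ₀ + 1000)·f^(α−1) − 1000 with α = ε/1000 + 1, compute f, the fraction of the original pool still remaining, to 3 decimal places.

α − 1 = ε/1000 = 0.0059
(δ_res + 1000)/(δ₀ + 1000) = (-39.2 + 1000)/(-37.3 + 1000) = 960.8/962.7 = 0.998026
f = 0.998026^(1/0.0059) = exp(ln(0.998026)/0.0059) = exp(-0.00198/0.0059)
f = exp(-0.3348) = 0.7155

0.715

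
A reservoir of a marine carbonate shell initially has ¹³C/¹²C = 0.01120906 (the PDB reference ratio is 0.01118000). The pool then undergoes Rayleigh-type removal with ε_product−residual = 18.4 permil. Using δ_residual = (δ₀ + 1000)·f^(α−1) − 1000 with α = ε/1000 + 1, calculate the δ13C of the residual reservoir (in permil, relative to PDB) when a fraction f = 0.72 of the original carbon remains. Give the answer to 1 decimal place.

-3.4 permil

δ₀ = (0.01120906/0.01118000 − 1)×1000 = (1.002599 − 1)×1000 = 2.599 permil
α − 1 = ε/1000 = 0.0184
f^(α−1) = 0.72^(0.0184) = 0.993974
δ_res = (2.599 + 1000) × 0.993974 − 1000 = 996.557 − 1000 = -3.44 permil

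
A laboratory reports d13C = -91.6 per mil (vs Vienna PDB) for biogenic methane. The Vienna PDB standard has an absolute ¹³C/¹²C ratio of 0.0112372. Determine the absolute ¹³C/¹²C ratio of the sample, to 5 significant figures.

R_sample = R_standard × (d13C/1000 + 1)
R_sample = 0.0112372 × (-91.6/1000 + 1) = 0.0112372 × 0.908400
R_sample = 0.0102079

0.010208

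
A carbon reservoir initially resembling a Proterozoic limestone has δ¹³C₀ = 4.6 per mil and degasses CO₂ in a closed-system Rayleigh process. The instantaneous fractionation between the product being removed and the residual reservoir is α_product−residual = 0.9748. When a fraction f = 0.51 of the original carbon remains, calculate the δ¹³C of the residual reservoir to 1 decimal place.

21.8 per mil

Rayleigh residual: δ_res = (δ₀ + 1000)·f^(α−1) − 1000
α − 1 = -0.02520
f^(α−1) = 0.51^(-0.02520) = 1.017113
δ_res = (4.6 + 1000) × 1.017113 − 1000 = 1021.792 − 1000 = 21.79 per mil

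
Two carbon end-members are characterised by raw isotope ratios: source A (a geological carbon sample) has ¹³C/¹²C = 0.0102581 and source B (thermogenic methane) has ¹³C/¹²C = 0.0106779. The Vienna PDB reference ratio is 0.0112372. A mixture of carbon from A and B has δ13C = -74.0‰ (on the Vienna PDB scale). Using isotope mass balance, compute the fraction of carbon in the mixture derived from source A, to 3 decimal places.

0.649

δ_A = (0.0102581/0.0112372 − 1)×1000 = (0.912870 − 1)×1000 = -87.130‰
δ_B = (0.0106779/0.0112372 − 1)×1000 = (0.950228 − 1)×1000 = -49.772‰
f_A = (δ_mix − δ_B)/(δ_A − δ_B) = (-74.0 − (-49.772))/(-87.130 − (-49.772))
f_A = -24.228 / -37.358 = 0.6485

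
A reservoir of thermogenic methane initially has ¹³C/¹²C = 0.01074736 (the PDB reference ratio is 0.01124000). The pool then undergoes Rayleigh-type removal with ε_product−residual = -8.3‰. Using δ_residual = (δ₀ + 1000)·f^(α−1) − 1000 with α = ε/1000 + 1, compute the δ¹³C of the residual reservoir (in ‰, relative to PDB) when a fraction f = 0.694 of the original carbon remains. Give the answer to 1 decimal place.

δ₀ = (0.01074736/0.01124000 − 1)×1000 = (0.956171 − 1)×1000 = -43.829‰
α − 1 = ε/1000 = -0.0083
f^(α−1) = 0.694^(-0.0083) = 1.003036
δ_res = (-43.829 + 1000) × 1.003036 − 1000 = 959.074 − 1000 = -40.93‰

-40.9‰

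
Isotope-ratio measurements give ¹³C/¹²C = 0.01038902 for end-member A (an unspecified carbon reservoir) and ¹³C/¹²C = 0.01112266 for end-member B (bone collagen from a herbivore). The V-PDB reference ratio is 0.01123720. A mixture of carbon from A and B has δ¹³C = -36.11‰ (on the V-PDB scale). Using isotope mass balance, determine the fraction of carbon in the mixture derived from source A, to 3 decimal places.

0.397

δ_A = (0.01038902/0.01123720 − 1)×1000 = (0.924520 − 1)×1000 = -75.480‰
δ_B = (0.01112266/0.01123720 − 1)×1000 = (0.989807 − 1)×1000 = -10.193‰
f_A = (δ_mix − δ_B)/(δ_A − δ_B) = (-36.11 − (-10.193))/(-75.480 − (-10.193))
f_A = -25.917 / -65.287 = 0.3970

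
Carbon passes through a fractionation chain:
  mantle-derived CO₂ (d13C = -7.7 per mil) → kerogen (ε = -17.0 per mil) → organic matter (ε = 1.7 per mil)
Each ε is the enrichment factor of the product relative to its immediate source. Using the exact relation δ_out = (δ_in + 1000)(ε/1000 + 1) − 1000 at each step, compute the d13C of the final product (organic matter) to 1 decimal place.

-22.9 per mil

step 1: δ = (-7.70 + 1000)·(-17.0/1000 + 1) − 1000 = -24.57 per mil
step 2: δ = (-24.57 + 1000)·(1.7/1000 + 1) − 1000 = -22.91 per mil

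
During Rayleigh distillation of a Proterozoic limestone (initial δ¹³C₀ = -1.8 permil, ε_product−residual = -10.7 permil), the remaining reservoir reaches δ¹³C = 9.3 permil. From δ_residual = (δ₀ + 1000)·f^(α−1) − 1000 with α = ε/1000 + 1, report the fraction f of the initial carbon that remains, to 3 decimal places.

0.356

α − 1 = ε/1000 = -0.0107
(δ_res + 1000)/(δ₀ + 1000) = (9.3 + 1000)/(-1.8 + 1000) = 1009.3/998.2 = 1.011120
f = 1.011120^(1/-0.0107) = exp(ln(1.011120)/-0.0107) = exp(0.01106/-0.0107)
f = exp(-1.0335) = 0.3558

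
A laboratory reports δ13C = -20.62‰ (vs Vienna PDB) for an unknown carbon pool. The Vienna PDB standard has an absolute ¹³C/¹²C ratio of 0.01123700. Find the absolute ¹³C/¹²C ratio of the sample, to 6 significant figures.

0.0110053

R_sample = R_standard × (δ13C/1000 + 1)
R_sample = 0.01123700 × (-20.62/1000 + 1) = 0.01123700 × 0.979380
R_sample = 0.0110053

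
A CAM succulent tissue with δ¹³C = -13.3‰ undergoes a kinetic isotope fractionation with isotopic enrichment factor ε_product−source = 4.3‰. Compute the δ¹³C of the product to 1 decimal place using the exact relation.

Exactly, δ_product = (δ_source + 1000)·(ε/1000 + 1) − 1000.
δ_product = (-13.3 + 1000) × (4.3/1000 + 1) − 1000
δ_product = -9.06‰

-9.1‰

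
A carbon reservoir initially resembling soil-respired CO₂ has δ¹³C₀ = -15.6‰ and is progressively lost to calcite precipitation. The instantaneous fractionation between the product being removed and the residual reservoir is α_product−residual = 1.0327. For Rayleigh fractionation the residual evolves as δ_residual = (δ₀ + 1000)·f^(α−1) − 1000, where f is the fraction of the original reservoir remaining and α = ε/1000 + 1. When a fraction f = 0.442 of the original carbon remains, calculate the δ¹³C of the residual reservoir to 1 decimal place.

Rayleigh residual: δ_res = (δ₀ + 1000)·f^(α−1) − 1000
α − 1 = 0.03270
f^(α−1) = 0.442^(0.03270) = 0.973655
δ_res = (-15.6 + 1000) × 0.973655 − 1000 = 958.466 − 1000 = -41.53‰

-41.5‰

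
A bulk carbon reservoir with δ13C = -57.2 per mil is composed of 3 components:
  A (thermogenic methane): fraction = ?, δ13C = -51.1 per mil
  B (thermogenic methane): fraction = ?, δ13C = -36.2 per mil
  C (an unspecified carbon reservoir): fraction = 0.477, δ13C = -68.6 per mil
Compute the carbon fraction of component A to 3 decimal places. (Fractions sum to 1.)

0.372

Let f_A and f_B be the unknown fractions; fractions sum to 1 so f_A + f_B = 0.523.
Mass balance: Σ fᵢ·δᵢ = δ_bulk ⇒ f_A·(-51.1) + f_B·(-36.2) = -57.2 − (-32.722) = -24.478
Substitute f_B = 0.523 − f_A:
f_A·(-51.1 − -36.2) = -24.478 − 0.523×(-36.2) = -5.545
f_A = -5.545 / -14.9 = 0.3722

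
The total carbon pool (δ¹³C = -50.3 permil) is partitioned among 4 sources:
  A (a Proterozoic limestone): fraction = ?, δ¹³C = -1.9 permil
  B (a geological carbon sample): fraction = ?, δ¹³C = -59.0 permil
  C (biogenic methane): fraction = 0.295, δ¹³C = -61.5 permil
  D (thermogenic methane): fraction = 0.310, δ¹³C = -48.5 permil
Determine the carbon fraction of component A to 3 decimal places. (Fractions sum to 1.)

0.108

Let f_A and f_B be the unknown fractions; fractions sum to 1 so f_A + f_B = 0.395.
Mass balance: Σ fᵢ·δᵢ = δ_bulk ⇒ f_A·(-1.9) + f_B·(-59.0) = -50.3 − (-33.177) = -17.123
Substitute f_B = 0.395 − f_A:
f_A·(-1.9 − -59.0) = -17.123 − 0.395×(-59.0) = 6.182
f_A = 6.182 / 57.1 = 0.1083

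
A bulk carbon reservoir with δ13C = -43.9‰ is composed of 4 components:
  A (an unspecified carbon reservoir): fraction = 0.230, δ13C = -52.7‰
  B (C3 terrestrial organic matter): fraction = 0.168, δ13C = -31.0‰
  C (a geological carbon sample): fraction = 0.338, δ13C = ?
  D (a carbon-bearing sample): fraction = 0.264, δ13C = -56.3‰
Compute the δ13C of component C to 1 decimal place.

-34.6‰

Isotope mass balance: δ_bulk = Σ fᵢ·δᵢ.
-43.9 = 0.230×(-52.7) + 0.168×(-31.0) + 0.338×δ_C + 0.264×(-56.3)
0.338·δ_C = -43.9 − (-32.192) = -11.708
δ_C = -11.708 / 0.338 = -34.64‰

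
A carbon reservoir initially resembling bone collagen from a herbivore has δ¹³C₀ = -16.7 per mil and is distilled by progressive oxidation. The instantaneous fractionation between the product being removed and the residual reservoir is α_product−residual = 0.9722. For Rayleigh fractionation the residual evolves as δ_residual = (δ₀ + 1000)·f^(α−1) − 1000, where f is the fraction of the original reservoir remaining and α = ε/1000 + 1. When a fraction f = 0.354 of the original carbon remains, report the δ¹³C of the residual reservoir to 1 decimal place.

Rayleigh residual: δ_res = (δ₀ + 1000)·f^(α−1) − 1000
α − 1 = -0.02780
f^(α−1) = 0.354^(-0.02780) = 1.029290
δ_res = (-16.7 + 1000) × 1.029290 − 1000 = 1012.101 − 1000 = 12.10 per mil

12.1 per mil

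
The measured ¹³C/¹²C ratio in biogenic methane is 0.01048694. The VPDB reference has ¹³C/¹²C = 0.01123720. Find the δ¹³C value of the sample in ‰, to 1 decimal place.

-66.8‰

δ¹³C = (R_sample / R_standard − 1) × 1000
R_sample / R_standard = 0.01048694 / 0.01123720 = 0.933234
δ¹³C = (0.933234 − 1) × 1000 = -66.77‰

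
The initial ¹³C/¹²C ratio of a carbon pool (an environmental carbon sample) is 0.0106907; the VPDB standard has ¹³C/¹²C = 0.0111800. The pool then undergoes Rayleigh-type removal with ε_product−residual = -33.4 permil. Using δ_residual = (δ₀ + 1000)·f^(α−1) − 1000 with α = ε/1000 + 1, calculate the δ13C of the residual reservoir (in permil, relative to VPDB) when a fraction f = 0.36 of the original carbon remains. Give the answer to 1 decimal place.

δ₀ = (0.0106907/0.0111800 − 1)×1000 = (0.956234 − 1)×1000 = -43.766 permil
α − 1 = ε/1000 = -0.0334
f^(α−1) = 0.36^(-0.0334) = 1.034712
δ_res = (-43.766 + 1000) × 1.034712 − 1000 = 989.427 − 1000 = -10.57 permil

-10.6 permil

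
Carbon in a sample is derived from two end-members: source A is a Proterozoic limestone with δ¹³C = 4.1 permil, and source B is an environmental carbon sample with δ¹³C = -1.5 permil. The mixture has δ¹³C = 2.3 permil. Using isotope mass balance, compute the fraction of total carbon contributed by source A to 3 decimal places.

0.679

δ_mix = f_A·δ_A + (1 − f_A)·δ_B  ⇒  f_A = (δ_mix − δ_B)/(δ_A − δ_B)
f_A = (2.3 − (-1.5)) / (4.1 − (-1.5))
f_A = 3.8 / 5.6 = 0.6786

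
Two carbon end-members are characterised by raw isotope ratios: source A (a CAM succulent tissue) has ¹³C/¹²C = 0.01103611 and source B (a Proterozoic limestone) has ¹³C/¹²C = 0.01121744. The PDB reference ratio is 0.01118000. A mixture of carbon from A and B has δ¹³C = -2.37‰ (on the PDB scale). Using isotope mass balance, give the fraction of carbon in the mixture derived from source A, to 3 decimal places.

0.353

δ_A = (0.01103611/0.01118000 − 1)×1000 = (0.987130 − 1)×1000 = -12.870‰
δ_B = (0.01121744/0.01118000 − 1)×1000 = (1.003349 − 1)×1000 = 3.349‰
f_A = (δ_mix − δ_B)/(δ_A − δ_B) = (-2.37 − (3.349))/(-12.870 − (3.349))
f_A = -5.719 / -16.219 = 0.3526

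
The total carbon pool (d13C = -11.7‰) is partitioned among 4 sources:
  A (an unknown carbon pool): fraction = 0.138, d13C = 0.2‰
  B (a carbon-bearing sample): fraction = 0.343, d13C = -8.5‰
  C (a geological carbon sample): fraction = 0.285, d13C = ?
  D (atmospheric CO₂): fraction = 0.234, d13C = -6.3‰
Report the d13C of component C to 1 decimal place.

-25.7‰

Isotope mass balance: δ_bulk = Σ fᵢ·δᵢ.
-11.7 = 0.138×(0.2) + 0.343×(-8.5) + 0.285×δ_C + 0.234×(-6.3)
0.285·δ_C = -11.7 − (-4.362) = -7.338
δ_C = -7.338 / 0.285 = -25.75‰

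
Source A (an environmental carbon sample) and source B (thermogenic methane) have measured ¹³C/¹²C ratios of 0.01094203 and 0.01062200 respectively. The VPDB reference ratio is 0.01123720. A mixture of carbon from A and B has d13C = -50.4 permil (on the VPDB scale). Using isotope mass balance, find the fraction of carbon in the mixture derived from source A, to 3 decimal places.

δ_A = (0.01094203/0.01123720 − 1)×1000 = (0.973733 − 1)×1000 = -26.267 permil
δ_B = (0.01062200/0.01123720 − 1)×1000 = (0.945253 − 1)×1000 = -54.747 permil
f_A = (δ_mix − δ_B)/(δ_A − δ_B) = (-50.4 − (-54.747))/(-26.267 − (-54.747))
f_A = 4.347 / 28.480 = 0.1526

0.153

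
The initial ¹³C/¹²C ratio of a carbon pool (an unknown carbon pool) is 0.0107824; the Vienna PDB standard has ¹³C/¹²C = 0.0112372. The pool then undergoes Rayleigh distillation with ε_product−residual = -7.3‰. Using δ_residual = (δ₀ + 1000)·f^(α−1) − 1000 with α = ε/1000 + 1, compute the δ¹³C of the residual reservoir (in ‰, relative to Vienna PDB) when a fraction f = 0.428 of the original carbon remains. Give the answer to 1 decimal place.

-34.5‰

δ₀ = (0.0107824/0.0112372 − 1)×1000 = (0.959527 − 1)×1000 = -40.473‰
α − 1 = ε/1000 = -0.0073
f^(α−1) = 0.428^(-0.0073) = 1.006214
δ_res = (-40.473 + 1000) × 1.006214 − 1000 = 965.490 − 1000 = -34.51‰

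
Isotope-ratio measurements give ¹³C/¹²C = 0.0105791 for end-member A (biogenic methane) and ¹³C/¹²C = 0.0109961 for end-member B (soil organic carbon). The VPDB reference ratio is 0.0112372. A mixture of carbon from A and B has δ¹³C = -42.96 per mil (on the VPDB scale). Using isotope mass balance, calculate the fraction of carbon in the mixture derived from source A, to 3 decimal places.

δ_A = (0.0105791/0.0112372 − 1)×1000 = (0.941436 − 1)×1000 = -58.564 per mil
δ_B = (0.0109961/0.0112372 − 1)×1000 = (0.978544 − 1)×1000 = -21.456 per mil
f_A = (δ_mix − δ_B)/(δ_A − δ_B) = (-42.96 − (-21.456))/(-58.564 − (-21.456))
f_A = -21.504 / -37.109 = 0.5795

0.579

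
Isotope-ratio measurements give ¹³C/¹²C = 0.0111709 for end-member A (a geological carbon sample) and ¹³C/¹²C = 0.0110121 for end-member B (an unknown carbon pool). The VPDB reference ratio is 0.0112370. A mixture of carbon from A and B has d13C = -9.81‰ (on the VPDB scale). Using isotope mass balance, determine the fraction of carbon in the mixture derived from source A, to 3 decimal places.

0.722

δ_A = (0.0111709/0.0112370 − 1)×1000 = (0.994118 − 1)×1000 = -5.882‰
δ_B = (0.0110121/0.0112370 − 1)×1000 = (0.979986 − 1)×1000 = -20.014‰
f_A = (δ_mix − δ_B)/(δ_A − δ_B) = (-9.81 − (-20.014))/(-5.882 − (-20.014))
f_A = 10.204 / 14.132 = 0.7221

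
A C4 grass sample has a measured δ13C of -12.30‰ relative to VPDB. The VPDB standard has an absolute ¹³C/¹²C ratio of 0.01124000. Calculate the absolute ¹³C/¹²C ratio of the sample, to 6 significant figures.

R_sample = R_standard × (δ13C/1000 + 1)
R_sample = 0.01124000 × (-12.30/1000 + 1) = 0.01124000 × 0.987700
R_sample = 0.0111017

0.0111017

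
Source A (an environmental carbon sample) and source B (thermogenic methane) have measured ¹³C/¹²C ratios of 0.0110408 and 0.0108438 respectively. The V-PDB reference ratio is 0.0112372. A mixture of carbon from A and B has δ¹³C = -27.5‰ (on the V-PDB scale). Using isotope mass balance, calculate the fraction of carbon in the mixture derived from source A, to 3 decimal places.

0.428

δ_A = (0.0110408/0.0112372 − 1)×1000 = (0.982522 − 1)×1000 = -17.478‰
δ_B = (0.0108438/0.0112372 − 1)×1000 = (0.964991 − 1)×1000 = -35.009‰
f_A = (δ_mix − δ_B)/(δ_A − δ_B) = (-27.5 − (-35.009))/(-17.478 − (-35.009))
f_A = 7.509 / 17.531 = 0.4283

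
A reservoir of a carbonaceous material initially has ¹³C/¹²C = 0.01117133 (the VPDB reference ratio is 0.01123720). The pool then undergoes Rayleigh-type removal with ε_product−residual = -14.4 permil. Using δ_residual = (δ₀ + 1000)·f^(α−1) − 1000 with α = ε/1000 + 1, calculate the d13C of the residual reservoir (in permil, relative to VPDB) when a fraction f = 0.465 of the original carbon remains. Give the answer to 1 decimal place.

5.2 permil

δ₀ = (0.01117133/0.01123720 − 1)×1000 = (0.994138 − 1)×1000 = -5.862 permil
α − 1 = ε/1000 = -0.0144
f^(α−1) = 0.465^(-0.0144) = 1.011087
δ_res = (-5.862 + 1000) × 1.011087 − 1000 = 1005.161 − 1000 = 5.16 permil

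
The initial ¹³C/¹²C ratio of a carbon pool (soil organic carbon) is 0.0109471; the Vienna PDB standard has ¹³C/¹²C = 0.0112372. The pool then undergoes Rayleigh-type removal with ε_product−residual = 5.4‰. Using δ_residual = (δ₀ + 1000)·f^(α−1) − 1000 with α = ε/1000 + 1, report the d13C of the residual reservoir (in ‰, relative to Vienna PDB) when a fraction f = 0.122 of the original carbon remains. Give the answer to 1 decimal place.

-36.8‰

δ₀ = (0.0109471/0.0112372 − 1)×1000 = (0.974184 − 1)×1000 = -25.816‰
α − 1 = ε/1000 = 0.0054
f^(α−1) = 0.122^(0.0054) = 0.988704
δ_res = (-25.816 + 1000) × 0.988704 − 1000 = 963.180 − 1000 = -36.82‰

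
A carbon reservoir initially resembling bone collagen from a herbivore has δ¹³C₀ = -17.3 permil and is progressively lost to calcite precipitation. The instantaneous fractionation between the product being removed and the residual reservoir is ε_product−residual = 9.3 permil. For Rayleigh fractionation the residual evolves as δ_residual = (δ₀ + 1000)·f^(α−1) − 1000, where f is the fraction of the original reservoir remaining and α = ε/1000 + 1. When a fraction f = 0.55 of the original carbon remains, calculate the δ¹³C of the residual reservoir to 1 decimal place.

-22.7 permil

Rayleigh residual: δ_res = (δ₀ + 1000)·f^(α−1) − 1000
α = ε/1000 + 1 = 1.00930, so α − 1 = 0.00930
f^(α−1) = 0.55^(0.00930) = 0.994456
δ_res = (-17.3 + 1000) × 0.994456 − 1000 = 977.251 − 1000 = -22.75 permil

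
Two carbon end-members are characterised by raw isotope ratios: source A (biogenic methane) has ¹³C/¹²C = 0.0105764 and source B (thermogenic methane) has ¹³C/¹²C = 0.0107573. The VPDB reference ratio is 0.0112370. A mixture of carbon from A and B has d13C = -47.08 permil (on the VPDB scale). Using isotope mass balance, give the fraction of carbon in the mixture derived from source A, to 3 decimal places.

0.273

δ_A = (0.0105764/0.0112370 − 1)×1000 = (0.941212 − 1)×1000 = -58.788 permil
δ_B = (0.0107573/0.0112370 − 1)×1000 = (0.957311 − 1)×1000 = -42.689 permil
f_A = (δ_mix − δ_B)/(δ_A − δ_B) = (-47.08 − (-42.689))/(-58.788 − (-42.689))
f_A = -4.391 / -16.099 = 0.2727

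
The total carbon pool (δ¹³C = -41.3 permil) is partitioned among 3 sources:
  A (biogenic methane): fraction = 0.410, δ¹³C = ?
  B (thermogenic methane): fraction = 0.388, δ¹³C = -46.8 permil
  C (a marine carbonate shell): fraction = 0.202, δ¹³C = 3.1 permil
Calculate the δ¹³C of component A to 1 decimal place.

Isotope mass balance: δ_bulk = Σ fᵢ·δᵢ.
-41.3 = 0.410×δ_A + 0.388×(-46.8) + 0.202×(3.1)
0.410·δ_A = -41.3 − (-17.532) = -23.768
δ_A = -23.768 / 0.410 = -57.97 permil

-58.0 permil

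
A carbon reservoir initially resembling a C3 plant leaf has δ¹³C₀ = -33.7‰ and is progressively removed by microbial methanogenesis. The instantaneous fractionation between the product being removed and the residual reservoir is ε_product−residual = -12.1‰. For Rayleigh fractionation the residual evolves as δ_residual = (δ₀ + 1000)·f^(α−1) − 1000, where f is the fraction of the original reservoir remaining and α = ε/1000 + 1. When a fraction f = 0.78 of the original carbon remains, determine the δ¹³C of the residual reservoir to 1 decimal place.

Rayleigh residual: δ_res = (δ₀ + 1000)·f^(α−1) − 1000
α = ε/1000 + 1 = 0.98790, so α − 1 = -0.01210
f^(α−1) = 0.78^(-0.01210) = 1.003011
δ_res = (-33.7 + 1000) × 1.003011 − 1000 = 969.209 − 1000 = -30.79‰

-30.8‰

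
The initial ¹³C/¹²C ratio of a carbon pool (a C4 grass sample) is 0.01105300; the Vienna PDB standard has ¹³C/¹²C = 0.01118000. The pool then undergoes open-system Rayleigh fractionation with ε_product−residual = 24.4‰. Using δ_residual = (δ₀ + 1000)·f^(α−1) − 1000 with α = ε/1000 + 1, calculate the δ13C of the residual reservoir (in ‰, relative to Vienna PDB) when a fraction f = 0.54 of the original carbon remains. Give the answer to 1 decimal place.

-26.1‰

δ₀ = (0.01105300/0.01118000 − 1)×1000 = (0.988640 − 1)×1000 = -11.360‰
α − 1 = ε/1000 = 0.0244
f^(α−1) = 0.54^(0.0244) = 0.985078
δ_res = (-11.360 + 1000) × 0.985078 − 1000 = 973.887 − 1000 = -26.11‰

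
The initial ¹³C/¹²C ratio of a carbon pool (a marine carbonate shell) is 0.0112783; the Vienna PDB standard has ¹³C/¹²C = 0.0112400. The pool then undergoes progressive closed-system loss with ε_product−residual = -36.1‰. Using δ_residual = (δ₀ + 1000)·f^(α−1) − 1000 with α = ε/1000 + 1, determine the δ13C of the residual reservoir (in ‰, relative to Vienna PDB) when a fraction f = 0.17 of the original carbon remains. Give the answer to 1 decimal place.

69.7‰

δ₀ = (0.0112783/0.0112400 − 1)×1000 = (1.003407 − 1)×1000 = 3.407‰
α − 1 = ε/1000 = -0.0361
f^(α−1) = 0.17^(-0.0361) = 1.066058
δ_res = (3.407 + 1000) × 1.066058 − 1000 = 1069.690 − 1000 = 69.69‰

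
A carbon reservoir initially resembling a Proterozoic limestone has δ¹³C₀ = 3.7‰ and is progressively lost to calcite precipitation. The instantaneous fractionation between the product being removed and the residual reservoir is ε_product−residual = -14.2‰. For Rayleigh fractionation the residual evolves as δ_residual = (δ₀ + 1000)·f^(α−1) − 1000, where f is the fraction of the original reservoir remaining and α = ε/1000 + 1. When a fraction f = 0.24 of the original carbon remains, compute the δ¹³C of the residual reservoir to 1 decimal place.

Rayleigh residual: δ_res = (δ₀ + 1000)·f^(α−1) − 1000
α = ε/1000 + 1 = 0.98580, so α − 1 = -0.01420
f^(α−1) = 0.24^(-0.01420) = 1.020472
δ_res = (3.7 + 1000) × 1.020472 − 1000 = 1024.248 − 1000 = 24.25‰

24.2‰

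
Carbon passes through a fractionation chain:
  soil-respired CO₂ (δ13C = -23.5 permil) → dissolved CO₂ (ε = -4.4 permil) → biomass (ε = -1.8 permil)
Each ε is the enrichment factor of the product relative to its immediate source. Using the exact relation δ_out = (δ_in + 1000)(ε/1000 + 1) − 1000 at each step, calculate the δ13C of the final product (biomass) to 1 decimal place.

-29.5 permil

step 1: δ = (-23.50 + 1000)·(-4.4/1000 + 1) − 1000 = -27.80 permil
step 2: δ = (-27.80 + 1000)·(-1.8/1000 + 1) − 1000 = -29.55 permil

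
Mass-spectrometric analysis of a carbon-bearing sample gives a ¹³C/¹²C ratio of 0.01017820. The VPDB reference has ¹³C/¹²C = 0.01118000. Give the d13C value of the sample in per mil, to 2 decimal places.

d13C = (R_sample / R_standard − 1) × 1000
R_sample / R_standard = 0.01017820 / 0.01118000 = 0.910394
d13C = (0.910394 − 1) × 1000 = -89.606 per mil

-89.61 per mil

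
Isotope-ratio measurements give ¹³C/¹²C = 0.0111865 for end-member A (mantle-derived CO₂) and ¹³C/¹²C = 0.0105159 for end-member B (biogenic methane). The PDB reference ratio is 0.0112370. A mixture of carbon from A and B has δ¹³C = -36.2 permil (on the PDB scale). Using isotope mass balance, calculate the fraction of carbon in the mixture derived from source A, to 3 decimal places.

δ_A = (0.0111865/0.0112370 − 1)×1000 = (0.995506 − 1)×1000 = -4.494 permil
δ_B = (0.0105159/0.0112370 − 1)×1000 = (0.935828 − 1)×1000 = -64.172 permil
f_A = (δ_mix − δ_B)/(δ_A − δ_B) = (-36.2 − (-64.172))/(-4.494 − (-64.172))
f_A = 27.972 / 59.678 = 0.4687

0.469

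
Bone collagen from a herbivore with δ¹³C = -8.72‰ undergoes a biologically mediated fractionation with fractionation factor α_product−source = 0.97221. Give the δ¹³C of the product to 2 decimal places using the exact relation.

-36.27‰

δ_product = (δ_source + 1000)·α − 1000
δ_product = (-8.72 + 1000) × 0.97221 − 1000
δ_product = 963.732 − 1000 = -36.268‰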